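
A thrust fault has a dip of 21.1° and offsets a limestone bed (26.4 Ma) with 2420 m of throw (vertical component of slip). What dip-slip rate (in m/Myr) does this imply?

dip-slip = throw / sin(dip) = 2420 m / sin(21.1°) = 6722 m
rate = 6722 m / 26.4 Ma = 0.000255 m/yr = 255 m/Myr

255 m/Myr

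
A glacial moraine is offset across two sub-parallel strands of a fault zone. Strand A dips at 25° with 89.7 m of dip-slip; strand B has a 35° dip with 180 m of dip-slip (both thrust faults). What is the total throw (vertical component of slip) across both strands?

141 m

throw_A = 89.7 × sin(25°) = 37.91 m
throw_B = 180 × sin(35°) = 103.2 m
total = 37.91 + 103.2 = 141 m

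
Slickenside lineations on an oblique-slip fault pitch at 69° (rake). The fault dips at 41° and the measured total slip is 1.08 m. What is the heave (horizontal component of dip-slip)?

0.761 m

dip-slip = net slip × sin(rake) = 1.08 m × sin(69°) = 1.008 m
heave = dip-slip × cos(dip) = 1.008 × cos(41°) = 0.761 m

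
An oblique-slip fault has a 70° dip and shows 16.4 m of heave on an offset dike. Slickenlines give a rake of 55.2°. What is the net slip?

dip-slip = heave / cos(dip) = 16.4 / cos(70°) = 47.95 m
net slip = dip-slip / sin(rake) = 47.95 / sin(55.2°) = 58.4 m

58.4 m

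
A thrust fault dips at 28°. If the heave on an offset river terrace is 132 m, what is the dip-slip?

149 m

dip-slip = heave / cos(dip) = 132 / cos(28°) = 149 m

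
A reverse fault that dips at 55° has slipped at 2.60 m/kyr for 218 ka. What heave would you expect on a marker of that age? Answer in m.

325 m

dip-slip = rate × time = 2.60 m/kyr × 218 ka = 566.8 m
heave = dip-slip × cos(dip) = 566.8 × cos(55°) = 325 m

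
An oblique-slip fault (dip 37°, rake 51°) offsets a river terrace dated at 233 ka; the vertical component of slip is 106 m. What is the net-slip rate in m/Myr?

dip-slip = throw / sin(dip) = 106 / sin(37°) = 176.1 m
net slip = dip-slip / sin(rake) = 176.1 / sin(51°) = 226.6 m
rate = 226.6 m / 233 ka = 0.000973 m/yr = 973 m/Myr

973 m/Myr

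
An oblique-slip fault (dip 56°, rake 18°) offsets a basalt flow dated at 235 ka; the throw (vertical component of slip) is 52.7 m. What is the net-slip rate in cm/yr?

0.0875 cm/yr

dip-slip = throw / sin(dip) = 52.7 / sin(56°) = 63.57 m
net slip = dip-slip / sin(rake) = 63.57 / sin(18°) = 205.7 m
rate = 205.7 m / 235 ka = 0.000875 m/yr = 0.0875 cm/yr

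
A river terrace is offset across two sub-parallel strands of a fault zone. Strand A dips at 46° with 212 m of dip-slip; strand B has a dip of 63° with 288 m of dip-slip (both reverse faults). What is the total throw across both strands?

throw_A = 212 × sin(46°) = 152.5 m
throw_B = 288 × sin(63°) = 256.6 m
total = 152.5 + 256.6 = 409 m

409 m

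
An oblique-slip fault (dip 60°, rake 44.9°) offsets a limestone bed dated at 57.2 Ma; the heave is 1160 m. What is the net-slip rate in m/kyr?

dip-slip = heave / cos(dip) = 1160 / cos(60°) = 2320 m
net slip = dip-slip / sin(rake) = 2320 / sin(44.9°) = 3287 m
rate = 3287 m / 57.2 Ma = 0.0000575 m/yr = 0.0575 m/kyr

0.0575 m/kyr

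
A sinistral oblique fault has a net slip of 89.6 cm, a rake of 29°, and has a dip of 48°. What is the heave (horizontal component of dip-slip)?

dip-slip = net slip × sin(rake) = 89.6 cm × sin(29°) = 43.44 cm
heave = dip-slip × cos(dip) = 43.44 × cos(48°) = 29.1 cm

29.1 cm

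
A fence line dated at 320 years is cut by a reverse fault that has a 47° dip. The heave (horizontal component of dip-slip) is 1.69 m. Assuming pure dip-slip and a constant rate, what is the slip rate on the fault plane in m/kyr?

dip-slip = heave / cos(dip) = 1.69 m / cos(47°) = 2.478 m
rate = 2.478 m / 320 years = 0.00774 m/yr = 7.74 m/kyr

7.74 m/kyr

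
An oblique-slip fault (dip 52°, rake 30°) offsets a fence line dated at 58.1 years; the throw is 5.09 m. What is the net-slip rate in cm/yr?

22.2 cm/yr

dip-slip = throw / sin(dip) = 5.09 / sin(52°) = 6.459 m
net slip = dip-slip / sin(rake) = 6.459 / sin(30°) = 12.92 m
rate = 12.92 m / 58.1 years = 0.222 m/yr = 22.2 cm/yr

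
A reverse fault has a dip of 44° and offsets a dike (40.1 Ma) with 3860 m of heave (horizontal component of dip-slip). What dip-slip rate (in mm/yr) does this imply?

dip-slip = heave / cos(dip) = 3860 m / cos(44°) = 5366 m
rate = 5366 m / 40.1 Ma = 0.000134 m/yr = 0.134 mm/yr

0.134 mm/yr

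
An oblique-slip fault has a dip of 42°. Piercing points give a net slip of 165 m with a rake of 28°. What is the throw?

51.8 m

dip-slip = net slip × sin(rake) = 165 m × sin(28°) = 77.46 m
throw = dip-slip × sin(dip) = 77.46 × sin(42°) = 51.8 m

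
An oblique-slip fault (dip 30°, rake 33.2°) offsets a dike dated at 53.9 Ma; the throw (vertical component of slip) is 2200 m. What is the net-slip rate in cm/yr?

0.0149 cm/yr

dip-slip = throw / sin(dip) = 2200 / sin(30°) = 4400 m
net slip = dip-slip / sin(rake) = 4400 / sin(33.2°) = 8036 m
rate = 8036 m / 53.9 Ma = 0.000149 m/yr = 0.0149 cm/yr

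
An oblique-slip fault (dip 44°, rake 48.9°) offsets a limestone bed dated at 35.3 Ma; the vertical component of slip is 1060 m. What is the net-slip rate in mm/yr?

dip-slip = throw / sin(dip) = 1060 / sin(44°) = 1526 m
net slip = dip-slip / sin(rake) = 1526 / sin(48.9°) = 2025 m
rate = 2025 m / 35.3 Ma = 0.0000574 m/yr = 0.0574 mm/yr

0.0574 mm/yr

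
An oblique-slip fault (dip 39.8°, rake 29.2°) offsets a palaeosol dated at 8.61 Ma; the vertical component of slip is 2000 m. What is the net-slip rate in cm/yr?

0.0744 cm/yr

dip-slip = throw / sin(dip) = 2000 / sin(39.8°) = 3124 m
net slip = dip-slip / sin(rake) = 3124 / sin(29.2°) = 6404 m
rate = 6404 m / 8.61 Ma = 0.000744 m/yr = 0.0744 cm/yr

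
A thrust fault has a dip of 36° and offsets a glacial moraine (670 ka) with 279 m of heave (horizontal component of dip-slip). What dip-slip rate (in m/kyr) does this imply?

0.515 m/kyr

dip-slip = heave / cos(dip) = 279 m / cos(36°) = 344.9 m
rate = 344.9 m / 670 ka = 0.000515 m/yr = 0.515 m/kyr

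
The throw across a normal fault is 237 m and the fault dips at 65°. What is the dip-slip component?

262 m

dip-slip = throw / sin(dip) = 237 / sin(65°) = 262 m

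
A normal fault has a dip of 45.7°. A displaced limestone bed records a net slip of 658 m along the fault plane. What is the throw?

471 m

throw = dip-slip × sin(dip) = 658 m × sin(45.7°) = 471 m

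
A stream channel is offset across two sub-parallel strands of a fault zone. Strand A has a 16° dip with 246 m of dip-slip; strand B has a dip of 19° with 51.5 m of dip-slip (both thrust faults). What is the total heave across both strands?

heave_A = 246 × cos(16°) = 236.5 m
heave_B = 51.5 × cos(19°) = 48.69 m
total = 236.5 + 48.69 = 285 m

285 m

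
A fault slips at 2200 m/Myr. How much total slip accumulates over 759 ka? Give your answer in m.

1670 m

slip = rate × time = 2200 m/Myr × 759 ka = 1670 m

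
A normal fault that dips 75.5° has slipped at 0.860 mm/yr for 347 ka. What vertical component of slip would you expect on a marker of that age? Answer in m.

dip-slip = rate × time = 0.860 mm/yr × 347 ka = 298.4 m
throw = dip-slip × sin(dip) = 298.4 × sin(75.5°) = 289 m

289 m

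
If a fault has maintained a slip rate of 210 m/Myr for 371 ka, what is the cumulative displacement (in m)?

77.9 m

slip = rate × time = 210 m/Myr × 371 ka = 77.9 m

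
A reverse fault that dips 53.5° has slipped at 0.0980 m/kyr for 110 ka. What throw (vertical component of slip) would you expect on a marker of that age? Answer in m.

dip-slip = rate × time = 0.0980 m/kyr × 110 ka = 10.78 m
throw = dip-slip × sin(dip) = 10.78 × sin(53.5°) = 8.67 m

8.67 m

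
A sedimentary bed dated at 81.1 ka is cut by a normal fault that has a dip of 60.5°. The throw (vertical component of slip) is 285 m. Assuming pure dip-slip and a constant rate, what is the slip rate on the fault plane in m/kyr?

dip-slip = throw / sin(dip) = 285 m / sin(60.5°) = 327.5 m
rate = 327.5 m / 81.1 ka = 0.00404 m/yr = 4.04 m/kyr

4.04 m/kyr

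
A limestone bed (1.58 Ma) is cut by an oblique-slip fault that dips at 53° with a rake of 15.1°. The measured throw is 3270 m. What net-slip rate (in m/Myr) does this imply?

dip-slip = throw / sin(dip) = 3270 / sin(53°) = 4094 m
net slip = dip-slip / sin(rake) = 4094 / sin(15.1°) = 15720 m
rate = 15720 m / 1.58 Ma = 0.00995 m/yr = 9950 m/Myr

9950 m/Myr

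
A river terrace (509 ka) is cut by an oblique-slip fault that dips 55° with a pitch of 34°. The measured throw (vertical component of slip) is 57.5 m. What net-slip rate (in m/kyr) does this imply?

0.247 m/kyr

dip-slip = throw / sin(dip) = 57.5 / sin(55°) = 70.19 m
net slip = dip-slip / sin(rake) = 70.19 / sin(34°) = 125.5 m
rate = 125.5 m / 509 ka = 0.000247 m/yr = 0.247 m/kyr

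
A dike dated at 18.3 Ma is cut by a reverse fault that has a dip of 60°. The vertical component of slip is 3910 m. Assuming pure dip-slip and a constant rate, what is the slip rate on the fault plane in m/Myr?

dip-slip = throw / sin(dip) = 3910 m / sin(60°) = 4515 m
rate = 4515 m / 18.3 Ma = 0.000247 m/yr = 247 m/Myr

247 m/Myr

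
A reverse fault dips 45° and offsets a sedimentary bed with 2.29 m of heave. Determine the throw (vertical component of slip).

throw = heave × tan(dip) = 2.29 × tan(45°) = 2.29 m

2.29 m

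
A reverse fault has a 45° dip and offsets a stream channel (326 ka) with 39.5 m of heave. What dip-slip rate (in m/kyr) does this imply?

0.171 m/kyr

dip-slip = heave / cos(dip) = 39.5 m / cos(45°) = 55.86 m
rate = 55.86 m / 326 ka = 0.000171 m/yr = 0.171 m/kyr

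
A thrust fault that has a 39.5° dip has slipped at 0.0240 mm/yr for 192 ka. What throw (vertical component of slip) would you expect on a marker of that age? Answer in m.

2.93 m

dip-slip = rate × time = 0.0240 mm/yr × 192 ka = 4.608 m
throw = dip-slip × sin(dip) = 4.608 × sin(39.5°) = 2.93 m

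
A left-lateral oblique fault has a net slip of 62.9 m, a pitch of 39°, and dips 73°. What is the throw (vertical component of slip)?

dip-slip = net slip × sin(rake) = 62.9 m × sin(39°) = 39.58 m
throw = dip-slip × sin(dip) = 39.58 × sin(73°) = 37.9 m

37.9 m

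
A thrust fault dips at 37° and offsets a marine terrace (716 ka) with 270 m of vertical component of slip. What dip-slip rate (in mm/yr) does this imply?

0.627 mm/yr

dip-slip = throw / sin(dip) = 270 m / sin(37°) = 448.6 m
rate = 448.6 m / 716 ka = 0.000627 m/yr = 0.627 mm/yr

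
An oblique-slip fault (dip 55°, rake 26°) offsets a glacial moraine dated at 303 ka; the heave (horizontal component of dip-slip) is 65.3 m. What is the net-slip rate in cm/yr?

0.0857 cm/yr

dip-slip = heave / cos(dip) = 65.3 / cos(55°) = 113.8 m
net slip = dip-slip / sin(rake) = 113.8 / sin(26°) = 259.7 m
rate = 259.7 m / 303 ka = 0.000857 m/yr = 0.0857 cm/yr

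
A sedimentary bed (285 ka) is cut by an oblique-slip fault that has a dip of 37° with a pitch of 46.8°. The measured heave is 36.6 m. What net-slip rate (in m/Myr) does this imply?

221 m/Myr

dip-slip = heave / cos(dip) = 36.6 / cos(37°) = 45.83 m
net slip = dip-slip / sin(rake) = 45.83 / sin(46.8°) = 62.87 m
rate = 62.87 m / 285 ka = 0.000221 m/yr = 221 m/Myr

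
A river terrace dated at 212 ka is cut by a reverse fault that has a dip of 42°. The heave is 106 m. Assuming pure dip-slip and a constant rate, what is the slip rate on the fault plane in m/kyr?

dip-slip = heave / cos(dip) = 106 m / cos(42°) = 142.6 m
rate = 142.6 m / 212 ka = 0.000673 m/yr = 0.673 m/kyr

0.673 m/kyr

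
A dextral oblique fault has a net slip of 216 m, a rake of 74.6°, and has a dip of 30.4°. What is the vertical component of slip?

105 m

dip-slip = net slip × sin(rake) = 216 m × sin(74.6°) = 208.2 m
throw = dip-slip × sin(dip) = 208.2 × sin(30.4°) = 105 m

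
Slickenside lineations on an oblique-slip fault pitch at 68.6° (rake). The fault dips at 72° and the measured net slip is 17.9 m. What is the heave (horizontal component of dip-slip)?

5.15 m

dip-slip = net slip × sin(rake) = 17.9 m × sin(68.6°) = 16.67 m
heave = dip-slip × cos(dip) = 16.67 × cos(72°) = 5.15 m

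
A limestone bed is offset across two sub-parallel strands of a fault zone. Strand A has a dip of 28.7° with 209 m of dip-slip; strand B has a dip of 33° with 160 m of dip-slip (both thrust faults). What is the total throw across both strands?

188 m

throw_A = 209 × sin(28.7°) = 100.4 m
throw_B = 160 × sin(33°) = 87.14 m
total = 100.4 + 87.14 = 188 m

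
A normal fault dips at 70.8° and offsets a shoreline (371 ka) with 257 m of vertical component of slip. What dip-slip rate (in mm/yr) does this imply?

0.734 mm/yr

dip-slip = throw / sin(dip) = 257 m / sin(70.8°) = 272.1 m
rate = 272.1 m / 371 ka = 0.000734 m/yr = 0.734 mm/yr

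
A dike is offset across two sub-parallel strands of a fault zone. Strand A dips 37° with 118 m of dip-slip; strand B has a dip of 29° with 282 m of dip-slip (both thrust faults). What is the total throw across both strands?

throw_A = 118 × sin(37°) = 71.01 m
throw_B = 282 × sin(29°) = 136.7 m
total = 71.01 + 136.7 = 208 m

208 m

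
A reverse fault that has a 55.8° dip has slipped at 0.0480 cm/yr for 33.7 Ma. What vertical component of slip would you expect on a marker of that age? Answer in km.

dip-slip = rate × time = 0.0480 cm/yr × 33.7 Ma = 16180 m
throw = dip-slip × sin(dip) = 16180 × sin(55.8°) = 13400 m = 13.4 km

13.4 km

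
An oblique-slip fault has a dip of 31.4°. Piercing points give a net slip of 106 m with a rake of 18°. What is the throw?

17.1 m

dip-slip = net slip × sin(rake) = 106 m × sin(18°) = 32.76 m
throw = dip-slip × sin(dip) = 32.76 × sin(31.4°) = 17.1 m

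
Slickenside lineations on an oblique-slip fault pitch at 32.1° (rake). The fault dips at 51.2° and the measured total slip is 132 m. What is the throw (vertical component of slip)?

54.7 m

dip-slip = net slip × sin(rake) = 132 m × sin(32.1°) = 70.14 m
throw = dip-slip × sin(dip) = 70.14 × sin(51.2°) = 54.7 m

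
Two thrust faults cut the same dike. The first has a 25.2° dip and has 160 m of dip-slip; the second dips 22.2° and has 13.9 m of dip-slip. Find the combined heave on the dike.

heave_A = 160 × cos(25.2°) = 144.8 m
heave_B = 13.9 × cos(22.2°) = 12.87 m
total = 144.8 + 12.87 = 158 m

158 m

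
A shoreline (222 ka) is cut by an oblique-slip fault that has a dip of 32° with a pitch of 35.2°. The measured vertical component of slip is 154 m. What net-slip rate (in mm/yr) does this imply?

dip-slip = throw / sin(dip) = 154 / sin(32°) = 290.6 m
net slip = dip-slip / sin(rake) = 290.6 / sin(35.2°) = 504.2 m
rate = 504.2 m / 222 ka = 0.00227 m/yr = 2.27 mm/yr

2.27 mm/yr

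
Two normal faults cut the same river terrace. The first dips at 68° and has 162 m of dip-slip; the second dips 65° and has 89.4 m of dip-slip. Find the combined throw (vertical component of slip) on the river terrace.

231 m

throw_A = 162 × sin(68°) = 150.2 m
throw_B = 89.4 × sin(65°) = 81.02 m
total = 150.2 + 81.02 = 231 m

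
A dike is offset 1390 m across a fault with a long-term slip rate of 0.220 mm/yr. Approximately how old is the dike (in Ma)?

age = offset / rate = 1390 m / (0.220 mm/yr) = 6.32e+06 yr = 6.32 Ma

6.32 Ma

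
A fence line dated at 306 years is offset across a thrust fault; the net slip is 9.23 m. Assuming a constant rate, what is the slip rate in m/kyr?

30.2 m/kyr

rate = 9.23 m / 306 years = 0.0302 m/yr = 30.2 m/kyr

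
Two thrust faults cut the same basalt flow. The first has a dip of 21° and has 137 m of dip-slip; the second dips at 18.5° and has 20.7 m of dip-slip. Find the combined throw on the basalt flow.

throw_A = 137 × sin(21°) = 49.10 m
throw_B = 20.7 × sin(18.5°) = 6.568 m
total = 49.10 + 6.568 = 55.7 m

55.7 m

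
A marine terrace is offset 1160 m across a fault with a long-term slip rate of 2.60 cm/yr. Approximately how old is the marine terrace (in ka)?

44.6 ka

age = offset / rate = 1160 m / (2.60 cm/yr) = 44600 yr = 44.6 ka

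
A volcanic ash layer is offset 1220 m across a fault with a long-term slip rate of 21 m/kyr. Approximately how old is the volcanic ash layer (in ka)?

58.1 ka

age = offset / rate = 1220 m / (21 m/kyr) = 58100 yr = 58.1 ka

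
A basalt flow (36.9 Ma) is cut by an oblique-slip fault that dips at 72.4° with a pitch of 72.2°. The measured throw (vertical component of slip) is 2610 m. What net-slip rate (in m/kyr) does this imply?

dip-slip = throw / sin(dip) = 2610 / sin(72.4°) = 2738 m
net slip = dip-slip / sin(rake) = 2738 / sin(72.2°) = 2876 m
rate = 2876 m / 36.9 Ma = 0.0000779 m/yr = 0.0779 m/kyr

0.0779 m/kyr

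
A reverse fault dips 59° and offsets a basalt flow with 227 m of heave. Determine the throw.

378 m

throw = heave × tan(dip) = 227 × tan(59°) = 378 m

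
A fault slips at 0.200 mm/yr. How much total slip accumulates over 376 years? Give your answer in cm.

7.52 cm

slip = rate × time = 0.200 mm/yr × 376 years = 0.0752 m = 7.52 cm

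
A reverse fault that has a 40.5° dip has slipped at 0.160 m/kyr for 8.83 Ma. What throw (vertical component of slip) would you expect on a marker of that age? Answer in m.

dip-slip = rate × time = 0.160 m/kyr × 8.83 Ma = 1413 m
throw = dip-slip × sin(dip) = 1413 × sin(40.5°) = 918 m

918 m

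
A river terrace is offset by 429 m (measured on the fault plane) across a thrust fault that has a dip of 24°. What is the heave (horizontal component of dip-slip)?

heave = dip-slip × cos(dip) = 429 m × cos(24°) = 392 m

392 m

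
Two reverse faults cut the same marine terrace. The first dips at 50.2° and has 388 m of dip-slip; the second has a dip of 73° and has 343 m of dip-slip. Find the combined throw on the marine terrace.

626 m

throw_A = 388 × sin(50.2°) = 298.1 m
throw_B = 343 × sin(73°) = 328 m
total = 298.1 + 328 = 626 m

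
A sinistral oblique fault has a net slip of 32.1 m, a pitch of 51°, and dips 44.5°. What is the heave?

17.8 m

dip-slip = net slip × sin(rake) = 32.1 m × sin(51°) = 24.95 m
heave = dip-slip × cos(dip) = 24.95 × cos(44.5°) = 17.8 m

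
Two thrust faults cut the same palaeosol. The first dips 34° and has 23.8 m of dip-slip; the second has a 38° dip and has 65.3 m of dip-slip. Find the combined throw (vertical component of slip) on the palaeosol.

throw_A = 23.8 × sin(34°) = 13.31 m
throw_B = 65.3 × sin(38°) = 40.20 m
total = 13.31 + 40.20 = 53.5 m

53.5 m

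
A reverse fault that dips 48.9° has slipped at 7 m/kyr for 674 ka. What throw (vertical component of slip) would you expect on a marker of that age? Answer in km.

3.56 km

dip-slip = rate × time = 7 m/kyr × 674 ka = 4718 m
throw = dip-slip × sin(dip) = 4718 × sin(48.9°) = 3560 m = 3.56 km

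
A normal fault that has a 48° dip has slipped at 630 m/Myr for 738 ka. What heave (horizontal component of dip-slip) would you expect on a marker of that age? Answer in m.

311 m

dip-slip = rate × time = 630 m/Myr × 738 ka = 464.9 m
heave = dip-slip × cos(dip) = 464.9 × cos(48°) = 311 m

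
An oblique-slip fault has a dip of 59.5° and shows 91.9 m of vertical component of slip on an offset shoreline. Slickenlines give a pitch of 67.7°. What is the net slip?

115 m

dip-slip = throw / sin(dip) = 91.9 / sin(59.5°) = 106.7 m
net slip = dip-slip / sin(rake) = 106.7 / sin(67.7°) = 115 m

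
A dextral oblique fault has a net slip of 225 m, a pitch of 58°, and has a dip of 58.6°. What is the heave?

dip-slip = net slip × sin(rake) = 225 m × sin(58°) = 190.8 m
heave = dip-slip × cos(dip) = 190.8 × cos(58.6°) = 99.4 m

99.4 m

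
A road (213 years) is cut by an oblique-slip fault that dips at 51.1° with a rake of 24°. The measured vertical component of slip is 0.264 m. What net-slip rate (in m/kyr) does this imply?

3.92 m/kyr

dip-slip = throw / sin(dip) = 0.264 / sin(51.1°) = 0.3392 m
net slip = dip-slip / sin(rake) = 0.3392 / sin(24°) = 0.8340 m
rate = 0.8340 m / 213 years = 0.00392 m/yr = 3.92 m/kyr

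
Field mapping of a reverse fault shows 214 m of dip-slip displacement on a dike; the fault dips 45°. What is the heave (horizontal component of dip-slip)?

heave = dip-slip × cos(dip) = 214 m × cos(45°) = 151 m

151 m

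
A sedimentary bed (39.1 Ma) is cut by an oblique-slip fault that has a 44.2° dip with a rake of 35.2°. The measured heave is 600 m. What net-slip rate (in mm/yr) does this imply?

dip-slip = heave / cos(dip) = 600 / cos(44.2°) = 836.9 m
net slip = dip-slip / sin(rake) = 836.9 / sin(35.2°) = 1452 m
rate = 1452 m / 39.1 Ma = 0.0000371 m/yr = 0.0371 mm/yr

0.0371 mm/yr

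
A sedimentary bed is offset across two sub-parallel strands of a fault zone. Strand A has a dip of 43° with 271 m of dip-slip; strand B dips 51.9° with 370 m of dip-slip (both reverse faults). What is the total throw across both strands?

throw_A = 271 × sin(43°) = 184.8 m
throw_B = 370 × sin(51.9°) = 291.2 m
total = 184.8 + 291.2 = 476 m

476 m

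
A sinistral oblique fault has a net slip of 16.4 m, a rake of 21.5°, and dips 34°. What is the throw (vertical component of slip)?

3.36 m

dip-slip = net slip × sin(rake) = 16.4 m × sin(21.5°) = 6.011 m
throw = dip-slip × sin(dip) = 6.011 × sin(34°) = 3.36 m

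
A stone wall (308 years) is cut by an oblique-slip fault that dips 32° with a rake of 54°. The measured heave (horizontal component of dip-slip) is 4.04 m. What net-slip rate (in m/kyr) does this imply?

19.1 m/kyr

dip-slip = heave / cos(dip) = 4.04 / cos(32°) = 4.764 m
net slip = dip-slip / sin(rake) = 4.764 / sin(54°) = 5.888 m
rate = 5.888 m / 308 years = 0.0191 m/yr = 19.1 m/kyr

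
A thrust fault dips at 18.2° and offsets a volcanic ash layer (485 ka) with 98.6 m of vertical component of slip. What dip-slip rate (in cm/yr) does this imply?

0.0651 cm/yr

dip-slip = throw / sin(dip) = 98.6 m / sin(18.2°) = 315.7 m
rate = 315.7 m / 485 ka = 0.000651 m/yr = 0.0651 cm/yr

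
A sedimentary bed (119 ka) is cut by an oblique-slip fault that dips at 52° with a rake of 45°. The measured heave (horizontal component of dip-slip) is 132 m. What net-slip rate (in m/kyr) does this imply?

2.55 m/kyr

dip-slip = heave / cos(dip) = 132 / cos(52°) = 214.4 m
net slip = dip-slip / sin(rake) = 214.4 / sin(45°) = 303.2 m
rate = 303.2 m / 119 ka = 0.00255 m/yr = 2.55 m/kyr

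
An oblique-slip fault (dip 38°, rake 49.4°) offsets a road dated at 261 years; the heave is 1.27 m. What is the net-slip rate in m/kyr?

8.13 m/kyr

dip-slip = heave / cos(dip) = 1.27 / cos(38°) = 1.612 m
net slip = dip-slip / sin(rake) = 1.612 / sin(49.4°) = 2.123 m
rate = 2.123 m / 261 years = 0.00813 m/yr = 8.13 m/kyr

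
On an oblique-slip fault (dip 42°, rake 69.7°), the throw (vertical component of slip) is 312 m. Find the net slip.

497 m

dip-slip = throw / sin(dip) = 312 / sin(42°) = 466.3 m
net slip = dip-slip / sin(rake) = 466.3 / sin(69.7°) = 497 m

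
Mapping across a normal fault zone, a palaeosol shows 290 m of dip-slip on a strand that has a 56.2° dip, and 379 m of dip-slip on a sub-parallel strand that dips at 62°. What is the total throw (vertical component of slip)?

576 m

throw_A = 290 × sin(56.2°) = 241 m
throw_B = 379 × sin(62°) = 334.6 m
total = 241 + 334.6 = 576 m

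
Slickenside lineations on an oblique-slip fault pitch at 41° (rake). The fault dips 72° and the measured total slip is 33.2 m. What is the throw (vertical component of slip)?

20.7 m

dip-slip = net slip × sin(rake) = 33.2 m × sin(41°) = 21.78 m
throw = dip-slip × sin(dip) = 21.78 × sin(72°) = 20.7 m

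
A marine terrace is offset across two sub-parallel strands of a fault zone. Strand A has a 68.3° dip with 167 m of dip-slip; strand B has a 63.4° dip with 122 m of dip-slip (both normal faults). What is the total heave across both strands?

116 m

heave_A = 167 × cos(68.3°) = 61.75 m
heave_B = 122 × cos(63.4°) = 54.63 m
total = 61.75 + 54.63 = 116 m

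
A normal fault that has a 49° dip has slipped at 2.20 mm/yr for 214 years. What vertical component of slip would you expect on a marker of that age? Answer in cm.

dip-slip = rate × time = 2.20 mm/yr × 214 years = 0.4708 m
throw = dip-slip × sin(dip) = 0.4708 × sin(49°) = 0.355 m = 35.5 cm

35.5 cm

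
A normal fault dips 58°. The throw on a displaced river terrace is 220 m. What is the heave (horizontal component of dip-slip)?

heave = throw / tan(dip) = 220 / tan(58°) = 137 m

137 m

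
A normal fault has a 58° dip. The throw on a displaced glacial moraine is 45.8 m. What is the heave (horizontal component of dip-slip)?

28.6 m

heave = throw / tan(dip) = 45.8 / tan(58°) = 28.6 m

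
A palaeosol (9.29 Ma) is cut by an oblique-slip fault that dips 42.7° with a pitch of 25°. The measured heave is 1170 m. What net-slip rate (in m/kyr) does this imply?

dip-slip = heave / cos(dip) = 1170 / cos(42.7°) = 1592 m
net slip = dip-slip / sin(rake) = 1592 / sin(25°) = 3767 m
rate = 3767 m / 9.29 Ma = 0.000405 m/yr = 0.405 m/kyr

0.405 m/kyr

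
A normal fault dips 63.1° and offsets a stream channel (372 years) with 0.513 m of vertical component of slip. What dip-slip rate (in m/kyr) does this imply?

1.55 m/kyr

dip-slip = throw / sin(dip) = 0.513 m / sin(63.1°) = 0.5752 m
rate = 0.5752 m / 372 years = 0.00155 m/yr = 1.55 m/kyr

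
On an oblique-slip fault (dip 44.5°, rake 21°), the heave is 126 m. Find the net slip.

493 m

dip-slip = heave / cos(dip) = 126 / cos(44.5°) = 176.7 m
net slip = dip-slip / sin(rake) = 176.7 / sin(21°) = 493 m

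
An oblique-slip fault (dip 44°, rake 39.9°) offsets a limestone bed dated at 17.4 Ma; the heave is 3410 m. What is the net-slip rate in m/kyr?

dip-slip = heave / cos(dip) = 3410 / cos(44°) = 4740 m
net slip = dip-slip / sin(rake) = 4740 / sin(39.9°) = 7390 m
rate = 7390 m / 17.4 Ma = 0.000425 m/yr = 0.425 m/kyr

0.425 m/kyr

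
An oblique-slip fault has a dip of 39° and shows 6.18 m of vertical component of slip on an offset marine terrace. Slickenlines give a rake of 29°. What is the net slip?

20.3 m

dip-slip = throw / sin(dip) = 6.18 / sin(39°) = 9.820 m
net slip = dip-slip / sin(rake) = 9.820 / sin(29°) = 20.3 m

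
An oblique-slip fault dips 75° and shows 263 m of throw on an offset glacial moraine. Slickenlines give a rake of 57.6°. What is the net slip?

322 m

dip-slip = throw / sin(dip) = 263 / sin(75°) = 272.3 m
net slip = dip-slip / sin(rake) = 272.3 / sin(57.6°) = 322 m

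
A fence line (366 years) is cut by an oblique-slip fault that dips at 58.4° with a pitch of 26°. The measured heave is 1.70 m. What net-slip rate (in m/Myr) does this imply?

dip-slip = heave / cos(dip) = 1.70 / cos(58.4°) = 3.244 m
net slip = dip-slip / sin(rake) = 3.244 / sin(26°) = 7.401 m
rate = 7.401 m / 366 years = 0.0202 m/yr = 20200 m/Myr

20200 m/Myr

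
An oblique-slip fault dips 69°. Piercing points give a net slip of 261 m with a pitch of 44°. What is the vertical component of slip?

169 m

dip-slip = net slip × sin(rake) = 261 m × sin(44°) = 181.3 m
throw = dip-slip × sin(dip) = 181.3 × sin(69°) = 169 m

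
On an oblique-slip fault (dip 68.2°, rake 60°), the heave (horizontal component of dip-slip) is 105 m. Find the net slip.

326 m

dip-slip = heave / cos(dip) = 105 / cos(68.2°) = 282.7 m
net slip = dip-slip / sin(rake) = 282.7 / sin(60°) = 326 m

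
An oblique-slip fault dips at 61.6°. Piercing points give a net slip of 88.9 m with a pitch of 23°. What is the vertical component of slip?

30.6 m

dip-slip = net slip × sin(rake) = 88.9 m × sin(23°) = 34.74 m
throw = dip-slip × sin(dip) = 34.74 × sin(61.6°) = 30.6 m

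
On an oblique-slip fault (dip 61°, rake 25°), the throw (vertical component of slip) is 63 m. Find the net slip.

dip-slip = throw / sin(dip) = 63 / sin(61°) = 72.03 m
net slip = dip-slip / sin(rake) = 72.03 / sin(25°) = 170 m

170 m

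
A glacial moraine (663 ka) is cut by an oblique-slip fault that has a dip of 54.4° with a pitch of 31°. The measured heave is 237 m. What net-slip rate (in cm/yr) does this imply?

0.119 cm/yr

dip-slip = heave / cos(dip) = 237 / cos(54.4°) = 407.1 m
net slip = dip-slip / sin(rake) = 407.1 / sin(31°) = 790.5 m
rate = 790.5 m / 663 ka = 0.00119 m/yr = 0.119 cm/yr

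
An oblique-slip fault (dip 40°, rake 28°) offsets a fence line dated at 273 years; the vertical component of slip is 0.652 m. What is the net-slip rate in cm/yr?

dip-slip = throw / sin(dip) = 0.652 / sin(40°) = 1.014 m
net slip = dip-slip / sin(rake) = 1.014 / sin(28°) = 2.161 m
rate = 2.161 m / 273 years = 0.00791 m/yr = 0.791 cm/yr

0.791 cm/yr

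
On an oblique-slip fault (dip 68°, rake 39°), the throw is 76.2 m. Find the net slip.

dip-slip = throw / sin(dip) = 76.2 / sin(68°) = 82.18 m
net slip = dip-slip / sin(rake) = 82.18 / sin(39°) = 131 m

131 m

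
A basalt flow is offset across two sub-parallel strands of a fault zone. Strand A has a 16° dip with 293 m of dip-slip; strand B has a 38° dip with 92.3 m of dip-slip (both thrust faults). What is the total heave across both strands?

354 m

heave_A = 293 × cos(16°) = 281.6 m
heave_B = 92.3 × cos(38°) = 72.73 m
total = 281.6 + 72.73 = 354 m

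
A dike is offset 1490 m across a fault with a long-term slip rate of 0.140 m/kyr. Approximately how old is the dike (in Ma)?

10.6 Ma

age = offset / rate = 1490 m / (0.140 m/kyr) = 1.06e+07 yr = 10.6 Ma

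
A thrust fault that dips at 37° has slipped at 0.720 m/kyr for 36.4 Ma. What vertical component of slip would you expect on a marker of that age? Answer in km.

15.8 km

dip-slip = rate × time = 0.720 m/kyr × 36.4 Ma = 26210 m
throw = dip-slip × sin(dip) = 26210 × sin(37°) = 15800 m = 15.8 km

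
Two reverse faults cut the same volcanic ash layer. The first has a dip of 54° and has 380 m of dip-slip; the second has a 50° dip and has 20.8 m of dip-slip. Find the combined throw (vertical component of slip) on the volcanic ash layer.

323 m

throw_A = 380 × sin(54°) = 307.4 m
throw_B = 20.8 × sin(50°) = 15.93 m
total = 307.4 + 15.93 = 323 m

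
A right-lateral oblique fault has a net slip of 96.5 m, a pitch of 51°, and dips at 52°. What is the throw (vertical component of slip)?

dip-slip = net slip × sin(rake) = 96.5 m × sin(51°) = 74.99 m
throw = dip-slip × sin(dip) = 74.99 × sin(52°) = 59.1 m

59.1 m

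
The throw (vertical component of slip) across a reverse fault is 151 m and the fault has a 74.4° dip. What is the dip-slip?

157 m

dip-slip = throw / sin(dip) = 151 / sin(74.4°) = 157 m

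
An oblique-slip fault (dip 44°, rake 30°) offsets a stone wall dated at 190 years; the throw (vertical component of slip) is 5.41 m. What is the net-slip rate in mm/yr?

82 mm/yr

dip-slip = throw / sin(dip) = 5.41 / sin(44°) = 7.788 m
net slip = dip-slip / sin(rake) = 7.788 / sin(30°) = 15.58 m
rate = 15.58 m / 190 years = 0.0820 m/yr = 82 mm/yr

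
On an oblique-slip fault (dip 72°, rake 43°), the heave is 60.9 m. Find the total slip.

289 m

dip-slip = heave / cos(dip) = 60.9 / cos(72°) = 197.1 m
net slip = dip-slip / sin(rake) = 197.1 / sin(43°) = 289 m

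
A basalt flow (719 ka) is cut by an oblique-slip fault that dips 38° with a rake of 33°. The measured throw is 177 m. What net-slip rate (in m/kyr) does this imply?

dip-slip = throw / sin(dip) = 177 / sin(38°) = 287.5 m
net slip = dip-slip / sin(rake) = 287.5 / sin(33°) = 527.9 m
rate = 527.9 m / 719 ka = 0.000734 m/yr = 0.734 m/kyr

0.734 m/kyr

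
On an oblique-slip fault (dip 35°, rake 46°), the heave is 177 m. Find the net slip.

300 m

dip-slip = heave / cos(dip) = 177 / cos(35°) = 216.1 m
net slip = dip-slip / sin(rake) = 216.1 / sin(46°) = 300 m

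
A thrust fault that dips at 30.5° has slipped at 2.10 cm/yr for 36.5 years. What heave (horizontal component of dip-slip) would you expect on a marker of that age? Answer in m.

0.660 m

dip-slip = rate × time = 2.10 cm/yr × 36.5 years = 0.7665 m
heave = dip-slip × cos(dip) = 0.7665 × cos(30.5°) = 0.660 m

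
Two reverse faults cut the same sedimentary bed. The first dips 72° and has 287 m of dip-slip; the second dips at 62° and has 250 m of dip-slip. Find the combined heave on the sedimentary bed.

206 m

heave_A = 287 × cos(72°) = 88.69 m
heave_B = 250 × cos(62°) = 117.4 m
total = 88.69 + 117.4 = 206 m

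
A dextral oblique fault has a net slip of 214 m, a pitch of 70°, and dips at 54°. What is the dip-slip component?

dip-slip = net slip × sin(rake) = 214 m × sin(70°) = 201 m

201 m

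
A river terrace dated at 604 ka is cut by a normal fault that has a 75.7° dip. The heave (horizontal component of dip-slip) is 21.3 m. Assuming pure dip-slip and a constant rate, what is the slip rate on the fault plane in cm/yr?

dip-slip = heave / cos(dip) = 21.3 m / cos(75.7°) = 86.24 m
rate = 86.24 m / 604 ka = 0.000143 m/yr = 0.0143 cm/yr

0.0143 cm/yr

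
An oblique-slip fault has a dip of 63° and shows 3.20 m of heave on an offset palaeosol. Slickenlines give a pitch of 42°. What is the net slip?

dip-slip = heave / cos(dip) = 3.20 / cos(63°) = 7.049 m
net slip = dip-slip / sin(rake) = 7.049 / sin(42°) = 10.5 m

10.5 m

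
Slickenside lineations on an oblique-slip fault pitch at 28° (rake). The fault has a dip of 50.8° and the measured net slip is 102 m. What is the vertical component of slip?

37.1 m

dip-slip = net slip × sin(rake) = 102 m × sin(28°) = 47.89 m
throw = dip-slip × sin(dip) = 47.89 × sin(50.8°) = 37.1 m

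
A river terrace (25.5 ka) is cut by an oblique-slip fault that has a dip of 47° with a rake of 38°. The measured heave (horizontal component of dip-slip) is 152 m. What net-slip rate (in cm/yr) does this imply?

dip-slip = heave / cos(dip) = 152 / cos(47°) = 222.9 m
net slip = dip-slip / sin(rake) = 222.9 / sin(38°) = 362 m
rate = 362 m / 25.5 ka = 0.0142 m/yr = 1.42 cm/yr

1.42 cm/yr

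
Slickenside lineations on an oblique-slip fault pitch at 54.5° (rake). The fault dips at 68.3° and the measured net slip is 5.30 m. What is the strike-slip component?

3.08 m

strike-slip = net slip × cos(rake) = 5.30 m × cos(54.5°) = 3.08 m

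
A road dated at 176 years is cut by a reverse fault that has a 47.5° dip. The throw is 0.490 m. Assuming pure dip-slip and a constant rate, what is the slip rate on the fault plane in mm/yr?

dip-slip = throw / sin(dip) = 0.490 m / sin(47.5°) = 0.6646 m
rate = 0.6646 m / 176 years = 0.00378 m/yr = 3.78 mm/yr

3.78 mm/yr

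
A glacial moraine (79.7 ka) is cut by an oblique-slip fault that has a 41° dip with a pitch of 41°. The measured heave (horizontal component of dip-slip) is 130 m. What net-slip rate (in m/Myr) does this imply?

dip-slip = heave / cos(dip) = 130 / cos(41°) = 172.3 m
net slip = dip-slip / sin(rake) = 172.3 / sin(41°) = 262.6 m
rate = 262.6 m / 79.7 ka = 0.00329 m/yr = 3290 m/Myr

3290 m/Myr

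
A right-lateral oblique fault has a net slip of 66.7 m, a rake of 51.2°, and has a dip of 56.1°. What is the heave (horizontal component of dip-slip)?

29 m

dip-slip = net slip × sin(rake) = 66.7 m × sin(51.2°) = 51.98 m
heave = dip-slip × cos(dip) = 51.98 × cos(56.1°) = 29 m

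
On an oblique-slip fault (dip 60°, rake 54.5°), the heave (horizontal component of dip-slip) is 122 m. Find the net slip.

dip-slip = heave / cos(dip) = 122 / cos(60°) = 244 m
net slip = dip-slip / sin(rake) = 244 / sin(54.5°) = 300 m

300 m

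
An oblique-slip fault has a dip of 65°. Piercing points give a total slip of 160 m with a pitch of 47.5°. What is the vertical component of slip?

dip-slip = net slip × sin(rake) = 160 m × sin(47.5°) = 118 m
throw = dip-slip × sin(dip) = 118 × sin(65°) = 107 m

107 m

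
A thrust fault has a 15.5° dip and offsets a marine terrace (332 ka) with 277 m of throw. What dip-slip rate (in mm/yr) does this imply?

3.12 mm/yr

dip-slip = throw / sin(dip) = 277 m / sin(15.5°) = 1037 m
rate = 1037 m / 332 ka = 0.00312 m/yr = 3.12 mm/yr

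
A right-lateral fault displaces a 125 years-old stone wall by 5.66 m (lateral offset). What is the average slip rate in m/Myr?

45300 m/Myr

rate = 5.66 m / 125 years = 0.0453 m/yr = 45300 m/Myr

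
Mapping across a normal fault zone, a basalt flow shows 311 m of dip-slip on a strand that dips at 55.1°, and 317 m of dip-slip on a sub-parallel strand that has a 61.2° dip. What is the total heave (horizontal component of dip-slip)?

331 m

heave_A = 311 × cos(55.1°) = 177.9 m
heave_B = 317 × cos(61.2°) = 152.7 m
total = 177.9 + 152.7 = 331 m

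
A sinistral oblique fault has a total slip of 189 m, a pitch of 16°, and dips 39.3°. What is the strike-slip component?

strike-slip = net slip × cos(rake) = 189 m × cos(16°) = 182 m

182 m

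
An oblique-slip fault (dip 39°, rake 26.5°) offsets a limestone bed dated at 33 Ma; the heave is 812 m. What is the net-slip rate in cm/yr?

dip-slip = heave / cos(dip) = 812 / cos(39°) = 1045 m
net slip = dip-slip / sin(rake) = 1045 / sin(26.5°) = 2342 m
rate = 2342 m / 33 Ma = 0.0000710 m/yr = 0.00710 cm/yr

0.00710 cm/yr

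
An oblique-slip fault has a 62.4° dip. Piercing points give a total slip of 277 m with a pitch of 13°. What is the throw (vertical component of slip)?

dip-slip = net slip × sin(rake) = 277 m × sin(13°) = 62.31 m
throw = dip-slip × sin(dip) = 62.31 × sin(62.4°) = 55.2 m

55.2 m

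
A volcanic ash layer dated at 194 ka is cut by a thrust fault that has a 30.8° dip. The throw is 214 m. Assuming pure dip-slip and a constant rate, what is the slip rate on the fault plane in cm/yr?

0.215 cm/yr

dip-slip = throw / sin(dip) = 214 m / sin(30.8°) = 417.9 m
rate = 417.9 m / 194 ka = 0.00215 m/yr = 0.215 cm/yr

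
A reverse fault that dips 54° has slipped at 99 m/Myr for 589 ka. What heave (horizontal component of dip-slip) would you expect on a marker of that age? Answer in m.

34.3 m

dip-slip = rate × time = 99 m/Myr × 589 ka = 58.31 m
heave = dip-slip × cos(dip) = 58.31 × cos(54°) = 34.3 m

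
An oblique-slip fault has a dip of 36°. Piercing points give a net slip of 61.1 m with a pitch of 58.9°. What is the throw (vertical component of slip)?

30.8 m

dip-slip = net slip × sin(rake) = 61.1 m × sin(58.9°) = 52.32 m
throw = dip-slip × sin(dip) = 52.32 × sin(36°) = 30.8 m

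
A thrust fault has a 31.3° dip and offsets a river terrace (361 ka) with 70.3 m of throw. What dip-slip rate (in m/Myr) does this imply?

375 m/Myr

dip-slip = throw / sin(dip) = 70.3 m / sin(31.3°) = 135.3 m
rate = 135.3 m / 361 ka = 0.000375 m/yr = 375 m/Myr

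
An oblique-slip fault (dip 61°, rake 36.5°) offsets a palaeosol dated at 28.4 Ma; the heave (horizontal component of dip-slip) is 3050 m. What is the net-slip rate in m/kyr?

dip-slip = heave / cos(dip) = 3050 / cos(61°) = 6291 m
net slip = dip-slip / sin(rake) = 6291 / sin(36.5°) = 10580 m
rate = 10580 m / 28.4 Ma = 0.000372 m/yr = 0.372 m/kyr

0.372 m/kyr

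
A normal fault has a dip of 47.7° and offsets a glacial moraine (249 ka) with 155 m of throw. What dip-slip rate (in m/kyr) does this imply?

0.842 m/kyr

dip-slip = throw / sin(dip) = 155 m / sin(47.7°) = 209.6 m
rate = 209.6 m / 249 ka = 0.000842 m/yr = 0.842 m/kyr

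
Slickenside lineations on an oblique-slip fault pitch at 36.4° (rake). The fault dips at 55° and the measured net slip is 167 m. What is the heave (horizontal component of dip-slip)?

dip-slip = net slip × sin(rake) = 167 m × sin(36.4°) = 99.10 m
heave = dip-slip × cos(dip) = 99.10 × cos(55°) = 56.8 m

56.8 m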